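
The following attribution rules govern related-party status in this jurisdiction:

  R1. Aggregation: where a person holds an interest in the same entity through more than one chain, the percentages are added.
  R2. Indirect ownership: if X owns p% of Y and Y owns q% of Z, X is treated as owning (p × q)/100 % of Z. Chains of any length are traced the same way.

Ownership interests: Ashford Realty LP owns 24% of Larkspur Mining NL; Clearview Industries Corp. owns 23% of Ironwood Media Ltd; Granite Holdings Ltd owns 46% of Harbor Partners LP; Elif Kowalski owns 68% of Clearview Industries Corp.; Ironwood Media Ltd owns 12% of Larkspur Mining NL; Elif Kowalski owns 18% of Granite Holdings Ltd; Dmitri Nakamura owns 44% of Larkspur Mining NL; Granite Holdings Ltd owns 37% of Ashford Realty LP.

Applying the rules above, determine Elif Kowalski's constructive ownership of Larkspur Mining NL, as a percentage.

3.4752%

Chain via Granite Holdings Ltd → Ashford Realty LP (R2): 18% × 37% × 24% = 1.5984% of Larkspur Mining NL.
Chain via Clearview Industries Corp. → Ironwood Media Ltd (R2): 68% × 23% × 12% = 1.8768% of Larkspur Mining NL.
Aggregating (R1): 1.5984% + 1.8768% = 3.4752%.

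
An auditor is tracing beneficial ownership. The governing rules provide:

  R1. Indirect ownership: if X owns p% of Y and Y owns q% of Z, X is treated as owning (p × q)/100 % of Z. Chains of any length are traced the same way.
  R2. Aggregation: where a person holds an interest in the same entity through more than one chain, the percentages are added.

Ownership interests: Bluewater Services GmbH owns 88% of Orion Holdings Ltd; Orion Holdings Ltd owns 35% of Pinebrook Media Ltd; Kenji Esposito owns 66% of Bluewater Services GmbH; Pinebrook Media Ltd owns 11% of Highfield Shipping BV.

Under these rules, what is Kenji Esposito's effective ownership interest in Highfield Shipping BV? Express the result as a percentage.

Chain via Bluewater Services GmbH → Orion Holdings Ltd → Pinebrook Media Ltd (R1): 66% × 88% × 35% × 11% = 2.23608% of Highfield Shipping BV.

2.23608%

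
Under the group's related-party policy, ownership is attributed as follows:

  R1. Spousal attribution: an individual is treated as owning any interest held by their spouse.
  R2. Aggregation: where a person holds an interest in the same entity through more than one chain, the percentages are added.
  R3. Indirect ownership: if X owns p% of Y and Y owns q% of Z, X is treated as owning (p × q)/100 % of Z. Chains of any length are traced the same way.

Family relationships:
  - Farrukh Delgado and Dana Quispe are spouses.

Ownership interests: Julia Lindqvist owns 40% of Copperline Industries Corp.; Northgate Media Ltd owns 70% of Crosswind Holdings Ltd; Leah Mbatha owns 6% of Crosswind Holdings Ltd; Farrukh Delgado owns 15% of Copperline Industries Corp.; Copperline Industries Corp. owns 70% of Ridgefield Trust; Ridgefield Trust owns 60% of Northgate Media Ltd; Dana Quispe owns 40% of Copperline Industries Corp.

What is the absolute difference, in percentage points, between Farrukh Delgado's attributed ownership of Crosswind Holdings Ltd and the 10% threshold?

6.17

By spousal attribution (R1), Farrukh Delgado is treated as also owning Dana Quispe's interest in Copperline Industries Corp, giving 15% + 40% = 55%.
Chain via Copperline Industries Corp. → Ridgefield Trust → Northgate Media Ltd (R3): 55% × 70% × 60% × 70% = 16.17% of Crosswind Holdings Ltd.
16.17% exceeds the 10% threshold by 6.17 percentage points.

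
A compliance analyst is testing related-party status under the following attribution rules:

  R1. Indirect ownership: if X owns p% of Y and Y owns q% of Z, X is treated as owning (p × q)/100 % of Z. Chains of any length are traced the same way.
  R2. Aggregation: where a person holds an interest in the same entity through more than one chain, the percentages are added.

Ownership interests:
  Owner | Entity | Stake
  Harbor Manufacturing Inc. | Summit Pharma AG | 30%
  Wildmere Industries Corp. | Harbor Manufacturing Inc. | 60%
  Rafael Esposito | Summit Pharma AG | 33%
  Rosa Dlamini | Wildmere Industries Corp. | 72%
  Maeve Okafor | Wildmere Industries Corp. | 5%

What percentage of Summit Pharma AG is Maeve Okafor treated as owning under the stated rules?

Chain via Wildmere Industries Corp. → Harbor Manufacturing Inc. (R1): 5% × 60% × 30% = 0.9% of Summit Pharma AG.

0.9%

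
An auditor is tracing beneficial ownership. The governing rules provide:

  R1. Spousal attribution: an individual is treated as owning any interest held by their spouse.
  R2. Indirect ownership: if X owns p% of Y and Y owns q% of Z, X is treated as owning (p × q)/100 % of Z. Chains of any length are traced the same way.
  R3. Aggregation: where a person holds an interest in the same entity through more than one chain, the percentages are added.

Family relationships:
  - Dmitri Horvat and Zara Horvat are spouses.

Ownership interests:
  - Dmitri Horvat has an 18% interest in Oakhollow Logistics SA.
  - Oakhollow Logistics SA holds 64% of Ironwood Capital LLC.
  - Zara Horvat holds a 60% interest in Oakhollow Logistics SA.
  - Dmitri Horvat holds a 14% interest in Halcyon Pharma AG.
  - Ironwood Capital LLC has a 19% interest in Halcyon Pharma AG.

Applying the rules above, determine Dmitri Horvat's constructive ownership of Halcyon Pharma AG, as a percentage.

By spousal attribution (R1), Dmitri Horvat is treated as also owning Zara Horvat's interest in Oakhollow Logistics SA, giving 18% + 60% = 78%.
Chain via Oakhollow Logistics SA → Ironwood Capital LLC (R2): 78% × 64% × 19% = 9.4848% of Halcyon Pharma AG.
Direct interest in Halcyon Pharma AG: 14%.
Aggregating (R3): 9.4848% + 14% = 23.4848%.

23.4848%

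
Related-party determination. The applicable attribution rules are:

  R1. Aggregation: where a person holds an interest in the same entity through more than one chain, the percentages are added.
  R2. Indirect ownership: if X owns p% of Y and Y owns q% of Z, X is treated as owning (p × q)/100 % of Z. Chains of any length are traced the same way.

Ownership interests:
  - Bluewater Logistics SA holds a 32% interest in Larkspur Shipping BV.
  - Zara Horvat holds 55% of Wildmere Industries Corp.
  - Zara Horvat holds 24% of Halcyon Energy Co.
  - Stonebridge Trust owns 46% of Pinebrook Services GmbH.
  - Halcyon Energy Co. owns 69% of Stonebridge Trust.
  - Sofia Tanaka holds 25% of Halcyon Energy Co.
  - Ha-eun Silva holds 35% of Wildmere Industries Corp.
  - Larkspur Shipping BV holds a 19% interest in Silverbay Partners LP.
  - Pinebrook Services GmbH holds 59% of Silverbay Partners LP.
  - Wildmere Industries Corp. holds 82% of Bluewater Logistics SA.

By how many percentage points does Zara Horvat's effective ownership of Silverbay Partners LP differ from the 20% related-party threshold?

Chain via Wildmere Industries Corp. → Bluewater Logistics SA → Larkspur Shipping BV (R2): 55% × 82% × 32% × 19% = 2.74208% of Silverbay Partners LP.
Chain via Halcyon Energy Co. → Stonebridge Trust → Pinebrook Services GmbH (R2): 24% × 69% × 46% × 59% = 4.494384% of Silverbay Partners LP.
Aggregating (R1): 2.74208% + 4.494384% = 7.236464%.
7.236464% falls short of the 20% threshold by 12.763536 percentage points.

12.763536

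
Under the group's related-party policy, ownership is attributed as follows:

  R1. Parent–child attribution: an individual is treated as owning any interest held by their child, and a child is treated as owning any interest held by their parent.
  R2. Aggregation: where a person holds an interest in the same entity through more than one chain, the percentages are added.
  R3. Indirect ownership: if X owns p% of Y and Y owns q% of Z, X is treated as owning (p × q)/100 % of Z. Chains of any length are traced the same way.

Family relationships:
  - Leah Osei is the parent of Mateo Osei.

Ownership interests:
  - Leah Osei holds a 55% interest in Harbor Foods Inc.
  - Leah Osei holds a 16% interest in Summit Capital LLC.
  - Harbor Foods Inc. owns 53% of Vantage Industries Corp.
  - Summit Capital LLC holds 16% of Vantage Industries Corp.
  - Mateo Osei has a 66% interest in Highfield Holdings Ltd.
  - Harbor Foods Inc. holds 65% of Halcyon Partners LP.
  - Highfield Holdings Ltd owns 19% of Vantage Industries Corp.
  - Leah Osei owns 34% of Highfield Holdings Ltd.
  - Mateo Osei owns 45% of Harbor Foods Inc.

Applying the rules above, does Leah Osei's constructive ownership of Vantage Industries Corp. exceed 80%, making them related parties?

By parent–child attribution (R1), Leah Osei is treated as also owning Mateo Osei's interest in Harbor Foods Inc, giving 55% + 45% = 100%.
By parent–child attribution (R1), Leah Osei is treated as also owning Mateo Osei's interest in Highfield Holdings Ltd, giving 34% + 66% = 100%.
Chain via Summit Capital LLC (R3): 16% × 16% = 2.56% of Vantage Industries Corp.
Chain via Harbor Foods Inc. (R3): 100% × 53% = 53% of Vantage Industries Corp.
Chain via Highfield Holdings Ltd (R3): 100% × 19% = 19% of Vantage Industries Corp.
Aggregating (R2): 2.56% + 53% + 19% = 74.56%.
74.56% does not exceed the 80% threshold, so Leah is not a related party to Vantage Industries Corp.

No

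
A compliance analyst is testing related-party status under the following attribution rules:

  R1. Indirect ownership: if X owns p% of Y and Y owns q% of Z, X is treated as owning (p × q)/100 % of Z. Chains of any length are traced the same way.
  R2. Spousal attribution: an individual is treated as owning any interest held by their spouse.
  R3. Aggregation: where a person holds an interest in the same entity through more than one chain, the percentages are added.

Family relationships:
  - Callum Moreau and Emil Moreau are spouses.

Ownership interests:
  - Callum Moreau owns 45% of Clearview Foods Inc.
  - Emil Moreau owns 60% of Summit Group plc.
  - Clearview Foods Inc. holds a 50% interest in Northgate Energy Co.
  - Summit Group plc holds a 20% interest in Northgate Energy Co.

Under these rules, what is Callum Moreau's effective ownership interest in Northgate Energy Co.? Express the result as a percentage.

34.5%

By spousal attribution (R2), Callum Moreau is treated as owning Emil Moreau's 60% interest in Summit Group plc.
Chain via Clearview Foods Inc. (R1): 45% × 50% = 22.5% of Northgate Energy Co.
Chain via Summit Group plc (R1): 60% × 20% = 12% of Northgate Energy Co.
Aggregating (R3): 22.5% + 12% = 34.5%.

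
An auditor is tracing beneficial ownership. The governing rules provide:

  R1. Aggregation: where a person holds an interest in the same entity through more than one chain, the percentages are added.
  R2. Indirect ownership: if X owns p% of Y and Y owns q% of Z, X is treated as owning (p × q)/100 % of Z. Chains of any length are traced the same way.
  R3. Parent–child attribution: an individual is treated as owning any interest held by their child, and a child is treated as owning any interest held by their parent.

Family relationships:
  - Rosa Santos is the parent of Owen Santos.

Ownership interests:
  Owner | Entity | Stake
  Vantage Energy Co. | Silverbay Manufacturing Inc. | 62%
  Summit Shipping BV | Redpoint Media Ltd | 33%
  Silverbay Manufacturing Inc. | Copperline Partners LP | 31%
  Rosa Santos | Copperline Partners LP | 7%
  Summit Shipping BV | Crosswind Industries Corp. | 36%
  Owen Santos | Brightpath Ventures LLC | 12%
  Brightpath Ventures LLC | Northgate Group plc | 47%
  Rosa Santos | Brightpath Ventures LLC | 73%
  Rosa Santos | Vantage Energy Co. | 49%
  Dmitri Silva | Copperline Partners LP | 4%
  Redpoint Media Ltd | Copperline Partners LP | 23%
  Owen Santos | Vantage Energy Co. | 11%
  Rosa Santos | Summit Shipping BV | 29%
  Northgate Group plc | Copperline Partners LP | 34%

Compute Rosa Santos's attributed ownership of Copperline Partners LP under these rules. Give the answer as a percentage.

34.3161%

By parent–child attribution (R3), Rosa Santos is treated as also owning Owen Santos's interest in Vantage Energy Co, giving 49% + 11% = 60%.
By parent–child attribution (R3), Rosa Santos is treated as also owning Owen Santos's interest in Brightpath Ventures LLC, giving 73% + 12% = 85%.
Chain via Vantage Energy Co. → Silverbay Manufacturing Inc. (R2): 60% × 62% × 31% = 11.532% of Copperline Partners LP.
Chain via Summit Shipping BV → Redpoint Media Ltd (R2): 29% × 33% × 23% = 2.2011% of Copperline Partners LP.
Chain via Brightpath Ventures LLC → Northgate Group plc (R2): 85% × 47% × 34% = 13.583% of Copperline Partners LP.
Direct interest in Copperline Partners LP: 7%.
Aggregating (R1): 11.532% + 2.2011% + 13.583% + 7% = 34.3161%.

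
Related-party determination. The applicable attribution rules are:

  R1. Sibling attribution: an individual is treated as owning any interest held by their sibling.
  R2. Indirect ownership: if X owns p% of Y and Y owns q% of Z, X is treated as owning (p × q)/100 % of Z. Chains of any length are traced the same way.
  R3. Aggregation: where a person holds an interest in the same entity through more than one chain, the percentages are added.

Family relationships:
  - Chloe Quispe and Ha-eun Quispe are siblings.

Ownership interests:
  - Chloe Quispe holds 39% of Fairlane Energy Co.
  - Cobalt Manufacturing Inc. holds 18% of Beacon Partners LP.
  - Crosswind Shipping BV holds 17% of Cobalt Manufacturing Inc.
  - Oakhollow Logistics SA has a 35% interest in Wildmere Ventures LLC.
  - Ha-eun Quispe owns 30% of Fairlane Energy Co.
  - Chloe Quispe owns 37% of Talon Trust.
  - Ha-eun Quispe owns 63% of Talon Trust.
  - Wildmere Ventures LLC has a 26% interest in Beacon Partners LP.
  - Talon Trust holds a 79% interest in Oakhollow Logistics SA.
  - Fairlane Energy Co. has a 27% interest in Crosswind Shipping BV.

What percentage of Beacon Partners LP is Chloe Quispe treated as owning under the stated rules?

By sibling attribution (R1), Chloe Quispe is treated as also owning Ha-eun Quispe's interest in Fairlane Energy Co, giving 39% + 30% = 69%.
By sibling attribution (R1), Chloe Quispe is treated as also owning Ha-eun Quispe's interest in Talon Trust, giving 37% + 63% = 100%.
Chain via Fairlane Energy Co. → Crosswind Shipping BV → Cobalt Manufacturing Inc. (R2): 69% × 27% × 17% × 18% = 0.570078% of Beacon Partners LP.
Chain via Talon Trust → Oakhollow Logistics SA → Wildmere Ventures LLC (R2): 100% × 79% × 35% × 26% = 7.189% of Beacon Partners LP.
Aggregating (R3): 0.570078% + 7.189% = 7.759078%.

7.759078%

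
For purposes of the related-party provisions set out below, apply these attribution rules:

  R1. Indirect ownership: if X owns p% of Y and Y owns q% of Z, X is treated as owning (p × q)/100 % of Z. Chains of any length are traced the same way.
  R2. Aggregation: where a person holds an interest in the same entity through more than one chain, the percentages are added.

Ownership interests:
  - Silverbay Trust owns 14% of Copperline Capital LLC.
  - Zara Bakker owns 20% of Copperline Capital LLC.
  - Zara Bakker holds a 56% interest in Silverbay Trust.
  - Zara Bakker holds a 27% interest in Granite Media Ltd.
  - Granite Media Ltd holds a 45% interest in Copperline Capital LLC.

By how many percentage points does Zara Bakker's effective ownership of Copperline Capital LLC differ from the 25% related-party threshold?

14.99

Chain via Silverbay Trust (R1): 56% × 14% = 7.84% of Copperline Capital LLC.
Chain via Granite Media Ltd (R1): 27% × 45% = 12.15% of Copperline Capital LLC.
Direct interest in Copperline Capital LLC: 20%.
Aggregating (R2): 7.84% + 12.15% + 20% = 39.99%.
39.99% exceeds the 25% threshold by 14.99 percentage points.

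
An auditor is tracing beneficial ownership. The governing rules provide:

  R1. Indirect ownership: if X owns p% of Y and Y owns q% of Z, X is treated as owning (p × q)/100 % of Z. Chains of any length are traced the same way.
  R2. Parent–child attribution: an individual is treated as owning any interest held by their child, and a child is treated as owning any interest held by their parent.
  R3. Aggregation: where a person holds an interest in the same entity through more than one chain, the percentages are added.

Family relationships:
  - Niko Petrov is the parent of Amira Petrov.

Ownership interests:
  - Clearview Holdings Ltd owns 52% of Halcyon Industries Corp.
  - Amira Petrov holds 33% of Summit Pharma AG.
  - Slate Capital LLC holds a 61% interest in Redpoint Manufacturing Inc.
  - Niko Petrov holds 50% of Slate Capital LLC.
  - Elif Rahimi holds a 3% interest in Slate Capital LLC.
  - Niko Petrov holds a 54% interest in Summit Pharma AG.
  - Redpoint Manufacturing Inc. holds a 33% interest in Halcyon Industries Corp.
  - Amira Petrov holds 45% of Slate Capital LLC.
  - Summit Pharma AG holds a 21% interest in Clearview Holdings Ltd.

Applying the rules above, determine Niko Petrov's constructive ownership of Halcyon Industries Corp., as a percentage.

28.6239%

By parent–child attribution (R2), Niko Petrov is treated as also owning Amira Petrov's interest in Slate Capital LLC, giving 50% + 45% = 95%.
By parent–child attribution (R2), Niko Petrov is treated as also owning Amira Petrov's interest in Summit Pharma AG, giving 54% + 33% = 87%.
Chain via Slate Capital LLC → Redpoint Manufacturing Inc. (R1): 95% × 61% × 33% = 19.1235% of Halcyon Industries Corp.
Chain via Summit Pharma AG → Clearview Holdings Ltd (R1): 87% × 21% × 52% = 9.5004% of Halcyon Industries Corp.
Aggregating (R3): 19.1235% + 9.5004% = 28.6239%.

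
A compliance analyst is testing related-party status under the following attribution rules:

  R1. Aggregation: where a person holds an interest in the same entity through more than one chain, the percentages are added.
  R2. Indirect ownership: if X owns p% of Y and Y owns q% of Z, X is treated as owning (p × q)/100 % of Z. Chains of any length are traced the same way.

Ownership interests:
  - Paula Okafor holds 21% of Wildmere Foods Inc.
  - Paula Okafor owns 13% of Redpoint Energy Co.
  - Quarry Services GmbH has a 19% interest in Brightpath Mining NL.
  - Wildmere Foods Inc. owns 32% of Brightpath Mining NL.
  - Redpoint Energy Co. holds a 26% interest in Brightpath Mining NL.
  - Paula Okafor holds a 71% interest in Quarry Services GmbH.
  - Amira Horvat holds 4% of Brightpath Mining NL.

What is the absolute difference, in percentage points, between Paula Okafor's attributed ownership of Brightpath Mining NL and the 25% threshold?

1.41

Chain via Redpoint Energy Co. (R2): 13% × 26% = 3.38% of Brightpath Mining NL.
Chain via Quarry Services GmbH (R2): 71% × 19% = 13.49% of Brightpath Mining NL.
Chain via Wildmere Foods Inc. (R2): 21% × 32% = 6.72% of Brightpath Mining NL.
Aggregating (R1): 3.38% + 13.49% + 6.72% = 23.59%.
23.59% falls short of the 25% threshold by 1.41 percentage points.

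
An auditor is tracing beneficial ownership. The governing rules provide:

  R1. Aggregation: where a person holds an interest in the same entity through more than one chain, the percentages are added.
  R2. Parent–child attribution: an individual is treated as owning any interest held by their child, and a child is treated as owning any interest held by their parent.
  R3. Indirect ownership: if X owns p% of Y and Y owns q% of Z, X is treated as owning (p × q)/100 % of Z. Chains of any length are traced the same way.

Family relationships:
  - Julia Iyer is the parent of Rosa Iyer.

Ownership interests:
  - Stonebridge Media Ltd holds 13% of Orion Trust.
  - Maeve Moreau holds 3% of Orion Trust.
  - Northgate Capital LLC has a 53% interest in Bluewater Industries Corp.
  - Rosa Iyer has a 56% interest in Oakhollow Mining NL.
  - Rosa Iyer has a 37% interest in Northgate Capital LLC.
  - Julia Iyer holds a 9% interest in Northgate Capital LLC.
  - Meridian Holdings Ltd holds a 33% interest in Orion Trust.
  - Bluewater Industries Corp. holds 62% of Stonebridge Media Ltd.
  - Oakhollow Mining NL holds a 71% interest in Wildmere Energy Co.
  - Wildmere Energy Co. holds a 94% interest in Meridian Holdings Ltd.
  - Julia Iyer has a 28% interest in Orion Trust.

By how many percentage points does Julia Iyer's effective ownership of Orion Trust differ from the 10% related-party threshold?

By parent–child attribution (R2), Julia Iyer is treated as also owning Rosa Iyer's interest in Northgate Capital LLC, giving 9% + 37% = 46%.
By parent–child attribution (R2), Julia Iyer is treated as owning Rosa Iyer's 56% interest in Oakhollow Mining NL.
Chain via Northgate Capital LLC → Bluewater Industries Corp. → Stonebridge Media Ltd (R3): 46% × 53% × 62% × 13% = 1.965028% of Orion Trust.
Direct interest in Orion Trust: 28%.
Chain via Oakhollow Mining NL → Wildmere Energy Co. → Meridian Holdings Ltd (R3): 56% × 71% × 94% × 33% = 12.333552% of Orion Trust.
Aggregating (R1): 1.965028% + 28% + 12.333552% = 42.29858%.
42.29858% exceeds the 10% threshold by 32.29858 percentage points.

32.29858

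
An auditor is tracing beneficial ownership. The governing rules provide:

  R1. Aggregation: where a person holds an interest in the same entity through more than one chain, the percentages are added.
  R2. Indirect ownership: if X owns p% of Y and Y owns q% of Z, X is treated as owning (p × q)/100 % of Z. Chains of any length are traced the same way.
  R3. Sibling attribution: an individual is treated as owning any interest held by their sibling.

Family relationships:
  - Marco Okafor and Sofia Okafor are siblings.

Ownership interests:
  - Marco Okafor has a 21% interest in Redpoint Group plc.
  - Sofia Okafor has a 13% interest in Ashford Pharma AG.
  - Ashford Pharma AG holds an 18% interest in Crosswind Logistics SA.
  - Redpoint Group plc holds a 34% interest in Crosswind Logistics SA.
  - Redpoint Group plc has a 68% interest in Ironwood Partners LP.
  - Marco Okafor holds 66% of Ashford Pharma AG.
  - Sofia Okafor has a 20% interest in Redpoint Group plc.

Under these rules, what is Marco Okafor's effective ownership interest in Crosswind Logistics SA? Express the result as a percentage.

28.16%

By sibling attribution (R3), Marco Okafor is treated as also owning Sofia Okafor's interest in Redpoint Group plc, giving 21% + 20% = 41%.
By sibling attribution (R3), Marco Okafor is treated as also owning Sofia Okafor's interest in Ashford Pharma AG, giving 66% + 13% = 79%.
Chain via Redpoint Group plc (R2): 41% × 34% = 13.94% of Crosswind Logistics SA.
Chain via Ashford Pharma AG (R2): 79% × 18% = 14.22% of Crosswind Logistics SA.
Aggregating (R1): 13.94% + 14.22% = 28.16%.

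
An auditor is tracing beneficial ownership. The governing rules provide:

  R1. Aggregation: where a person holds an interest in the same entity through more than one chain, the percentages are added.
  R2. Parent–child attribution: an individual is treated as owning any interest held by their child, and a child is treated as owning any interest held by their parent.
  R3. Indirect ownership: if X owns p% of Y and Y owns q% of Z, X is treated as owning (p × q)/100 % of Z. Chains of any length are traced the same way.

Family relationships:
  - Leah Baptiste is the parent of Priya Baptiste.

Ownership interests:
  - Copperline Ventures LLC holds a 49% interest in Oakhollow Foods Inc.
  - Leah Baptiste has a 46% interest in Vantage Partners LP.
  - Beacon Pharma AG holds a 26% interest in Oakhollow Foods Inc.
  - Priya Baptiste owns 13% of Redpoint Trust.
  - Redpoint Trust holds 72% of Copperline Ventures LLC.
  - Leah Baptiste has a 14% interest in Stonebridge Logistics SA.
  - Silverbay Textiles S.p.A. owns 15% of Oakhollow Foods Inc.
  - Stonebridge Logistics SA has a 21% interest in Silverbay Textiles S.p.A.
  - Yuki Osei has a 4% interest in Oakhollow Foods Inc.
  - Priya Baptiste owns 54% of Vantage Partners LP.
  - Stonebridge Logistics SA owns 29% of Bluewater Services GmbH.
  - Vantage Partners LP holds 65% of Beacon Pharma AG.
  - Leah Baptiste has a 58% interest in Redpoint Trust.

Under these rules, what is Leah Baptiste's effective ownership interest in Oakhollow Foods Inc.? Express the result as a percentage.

By parent–child attribution (R2), Leah Baptiste is treated as also owning Priya Baptiste's interest in Vantage Partners LP, giving 46% + 54% = 100%.
By parent–child attribution (R2), Leah Baptiste is treated as also owning Priya Baptiste's interest in Redpoint Trust, giving 58% + 13% = 71%.
Chain via Stonebridge Logistics SA → Silverbay Textiles S.p.A. (R3): 14% × 21% × 15% = 0.441% of Oakhollow Foods Inc.
Chain via Vantage Partners LP → Beacon Pharma AG (R3): 100% × 65% × 26% = 16.9% of Oakhollow Foods Inc.
Chain via Redpoint Trust → Copperline Ventures LLC (R3): 71% × 72% × 49% = 25.0488% of Oakhollow Foods Inc.
Aggregating (R1): 0.441% + 16.9% + 25.0488% = 42.3898%.

42.3898%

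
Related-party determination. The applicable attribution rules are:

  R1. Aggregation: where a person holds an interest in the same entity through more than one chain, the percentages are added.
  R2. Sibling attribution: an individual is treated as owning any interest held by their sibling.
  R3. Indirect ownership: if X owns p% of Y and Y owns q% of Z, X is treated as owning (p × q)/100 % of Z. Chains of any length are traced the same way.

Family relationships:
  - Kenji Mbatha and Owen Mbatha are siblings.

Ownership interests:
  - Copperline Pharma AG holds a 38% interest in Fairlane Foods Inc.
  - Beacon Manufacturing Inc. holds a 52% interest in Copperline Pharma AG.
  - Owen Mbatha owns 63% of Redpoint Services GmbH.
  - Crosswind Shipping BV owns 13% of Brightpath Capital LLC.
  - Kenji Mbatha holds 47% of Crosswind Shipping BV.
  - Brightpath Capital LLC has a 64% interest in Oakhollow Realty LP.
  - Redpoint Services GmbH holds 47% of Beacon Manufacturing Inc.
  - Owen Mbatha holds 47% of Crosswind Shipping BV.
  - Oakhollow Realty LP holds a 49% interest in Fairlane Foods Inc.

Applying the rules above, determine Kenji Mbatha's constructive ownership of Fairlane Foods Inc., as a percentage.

By sibling attribution (R2), Kenji Mbatha is treated as also owning Owen Mbatha's interest in Crosswind Shipping BV, giving 47% + 47% = 94%.
By sibling attribution (R2), Kenji Mbatha is treated as owning Owen Mbatha's 63% interest in Redpoint Services GmbH.
Chain via Crosswind Shipping BV → Brightpath Capital LLC → Oakhollow Realty LP (R3): 94% × 13% × 64% × 49% = 3.832192% of Fairlane Foods Inc.
Chain via Redpoint Services GmbH → Beacon Manufacturing Inc. → Copperline Pharma AG (R3): 63% × 47% × 52% × 38% = 5.850936% of Fairlane Foods Inc.
Aggregating (R1): 3.832192% + 5.850936% = 9.683128%.

9.683128%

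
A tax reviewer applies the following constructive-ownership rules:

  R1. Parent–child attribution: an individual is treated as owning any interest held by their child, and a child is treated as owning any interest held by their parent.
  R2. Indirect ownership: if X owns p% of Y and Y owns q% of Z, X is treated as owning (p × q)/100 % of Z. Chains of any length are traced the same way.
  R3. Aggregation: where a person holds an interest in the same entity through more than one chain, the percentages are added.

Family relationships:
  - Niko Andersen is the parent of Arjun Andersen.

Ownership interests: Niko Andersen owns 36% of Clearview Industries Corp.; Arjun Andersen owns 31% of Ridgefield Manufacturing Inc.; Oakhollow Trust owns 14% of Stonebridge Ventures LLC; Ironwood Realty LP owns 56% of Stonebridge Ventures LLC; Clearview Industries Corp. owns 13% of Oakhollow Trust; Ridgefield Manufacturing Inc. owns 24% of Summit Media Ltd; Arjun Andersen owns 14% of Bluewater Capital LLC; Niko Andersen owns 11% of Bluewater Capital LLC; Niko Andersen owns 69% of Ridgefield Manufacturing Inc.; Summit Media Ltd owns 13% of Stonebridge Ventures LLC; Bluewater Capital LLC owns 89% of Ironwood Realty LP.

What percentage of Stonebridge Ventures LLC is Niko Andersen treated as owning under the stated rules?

16.2352%

By parent–child attribution (R1), Niko Andersen is treated as also owning Arjun Andersen's interest in Ridgefield Manufacturing Inc, giving 69% + 31% = 100%.
By parent–child attribution (R1), Niko Andersen is treated as also owning Arjun Andersen's interest in Bluewater Capital LLC, giving 11% + 14% = 25%.
Chain via Clearview Industries Corp. → Oakhollow Trust (R2): 36% × 13% × 14% = 0.6552% of Stonebridge Ventures LLC.
Chain via Ridgefield Manufacturing Inc. → Summit Media Ltd (R2): 100% × 24% × 13% = 3.12% of Stonebridge Ventures LLC.
Chain via Bluewater Capital LLC → Ironwood Realty LP (R2): 25% × 89% × 56% = 12.46% of Stonebridge Ventures LLC.
Aggregating (R3): 0.6552% + 3.12% + 12.46% = 16.2352%.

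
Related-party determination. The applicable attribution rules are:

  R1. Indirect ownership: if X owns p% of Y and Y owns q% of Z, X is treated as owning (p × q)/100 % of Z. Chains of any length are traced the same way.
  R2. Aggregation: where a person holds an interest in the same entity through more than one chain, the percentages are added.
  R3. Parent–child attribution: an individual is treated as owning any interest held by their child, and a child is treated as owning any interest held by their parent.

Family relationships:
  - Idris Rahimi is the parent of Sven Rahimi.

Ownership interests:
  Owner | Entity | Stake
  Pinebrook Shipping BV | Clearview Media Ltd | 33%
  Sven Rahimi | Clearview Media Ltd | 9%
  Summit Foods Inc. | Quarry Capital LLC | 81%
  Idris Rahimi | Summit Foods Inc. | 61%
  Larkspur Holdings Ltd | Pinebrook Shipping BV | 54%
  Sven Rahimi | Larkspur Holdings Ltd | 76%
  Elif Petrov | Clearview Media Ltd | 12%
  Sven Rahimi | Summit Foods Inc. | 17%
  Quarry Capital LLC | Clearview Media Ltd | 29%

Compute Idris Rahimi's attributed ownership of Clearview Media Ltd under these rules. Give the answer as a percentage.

40.8654%

By parent–child attribution (R3), Idris Rahimi is treated as also owning Sven Rahimi's interest in Summit Foods Inc, giving 61% + 17% = 78%.
By parent–child attribution (R3), Idris Rahimi is treated as owning Sven Rahimi's 76% interest in Larkspur Holdings Ltd.
By parent–child attribution (R3), Idris Rahimi is treated as owning Sven Rahimi's 9% interest in Clearview Media Ltd.
Chain via Summit Foods Inc. → Quarry Capital LLC (R1): 78% × 81% × 29% = 18.3222% of Clearview Media Ltd.
Chain via Larkspur Holdings Ltd → Pinebrook Shipping BV (R1): 76% × 54% × 33% = 13.5432% of Clearview Media Ltd.
Direct interest in Clearview Media Ltd: 9%.
Aggregating (R2): 18.3222% + 13.5432% + 9% = 40.8654%.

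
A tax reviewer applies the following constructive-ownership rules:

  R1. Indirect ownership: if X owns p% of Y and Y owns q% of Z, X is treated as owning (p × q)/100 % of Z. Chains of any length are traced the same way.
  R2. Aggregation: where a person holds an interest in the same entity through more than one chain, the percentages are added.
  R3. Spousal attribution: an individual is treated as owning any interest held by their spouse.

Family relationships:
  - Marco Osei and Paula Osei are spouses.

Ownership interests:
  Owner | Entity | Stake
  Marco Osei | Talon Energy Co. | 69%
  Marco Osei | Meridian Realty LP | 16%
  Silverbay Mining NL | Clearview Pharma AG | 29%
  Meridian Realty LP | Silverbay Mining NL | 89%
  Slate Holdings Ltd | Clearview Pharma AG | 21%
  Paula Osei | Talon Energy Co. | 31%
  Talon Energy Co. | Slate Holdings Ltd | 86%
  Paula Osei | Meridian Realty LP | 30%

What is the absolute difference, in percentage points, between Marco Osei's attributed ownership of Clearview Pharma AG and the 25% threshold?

By spousal attribution (R3), Marco Osei is treated as also owning Paula Osei's interest in Talon Energy Co, giving 69% + 31% = 100%.
By spousal attribution (R3), Marco Osei is treated as also owning Paula Osei's interest in Meridian Realty LP, giving 16% + 30% = 46%.
Chain via Talon Energy Co. → Slate Holdings Ltd (R1): 100% × 86% × 21% = 18.06% of Clearview Pharma AG.
Chain via Meridian Realty LP → Silverbay Mining NL (R1): 46% × 89% × 29% = 11.8726% of Clearview Pharma AG.
Aggregating (R2): 18.06% + 11.8726% = 29.9326%.
29.9326% exceeds the 25% threshold by 4.9326 percentage points.

4.9326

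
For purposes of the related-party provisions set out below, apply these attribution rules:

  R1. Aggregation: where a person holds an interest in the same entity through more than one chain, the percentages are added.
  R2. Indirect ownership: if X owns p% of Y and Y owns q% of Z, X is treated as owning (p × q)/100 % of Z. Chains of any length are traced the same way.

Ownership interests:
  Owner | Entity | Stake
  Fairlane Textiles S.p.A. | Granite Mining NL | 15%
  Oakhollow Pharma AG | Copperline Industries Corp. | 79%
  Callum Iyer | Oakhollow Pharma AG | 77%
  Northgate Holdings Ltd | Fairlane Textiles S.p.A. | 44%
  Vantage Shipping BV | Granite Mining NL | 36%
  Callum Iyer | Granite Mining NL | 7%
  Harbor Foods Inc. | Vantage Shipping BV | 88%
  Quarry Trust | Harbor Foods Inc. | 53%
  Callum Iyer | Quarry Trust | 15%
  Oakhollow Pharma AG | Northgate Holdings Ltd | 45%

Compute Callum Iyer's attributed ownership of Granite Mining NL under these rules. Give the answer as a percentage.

11.80546%

Chain via Quarry Trust → Harbor Foods Inc. → Vantage Shipping BV (R2): 15% × 53% × 88% × 36% = 2.51856% of Granite Mining NL.
Chain via Oakhollow Pharma AG → Northgate Holdings Ltd → Fairlane Textiles S.p.A. (R2): 77% × 45% × 44% × 15% = 2.2869% of Granite Mining NL.
Direct interest in Granite Mining NL: 7%.
Aggregating (R1): 2.51856% + 2.2869% + 7% = 11.80546%.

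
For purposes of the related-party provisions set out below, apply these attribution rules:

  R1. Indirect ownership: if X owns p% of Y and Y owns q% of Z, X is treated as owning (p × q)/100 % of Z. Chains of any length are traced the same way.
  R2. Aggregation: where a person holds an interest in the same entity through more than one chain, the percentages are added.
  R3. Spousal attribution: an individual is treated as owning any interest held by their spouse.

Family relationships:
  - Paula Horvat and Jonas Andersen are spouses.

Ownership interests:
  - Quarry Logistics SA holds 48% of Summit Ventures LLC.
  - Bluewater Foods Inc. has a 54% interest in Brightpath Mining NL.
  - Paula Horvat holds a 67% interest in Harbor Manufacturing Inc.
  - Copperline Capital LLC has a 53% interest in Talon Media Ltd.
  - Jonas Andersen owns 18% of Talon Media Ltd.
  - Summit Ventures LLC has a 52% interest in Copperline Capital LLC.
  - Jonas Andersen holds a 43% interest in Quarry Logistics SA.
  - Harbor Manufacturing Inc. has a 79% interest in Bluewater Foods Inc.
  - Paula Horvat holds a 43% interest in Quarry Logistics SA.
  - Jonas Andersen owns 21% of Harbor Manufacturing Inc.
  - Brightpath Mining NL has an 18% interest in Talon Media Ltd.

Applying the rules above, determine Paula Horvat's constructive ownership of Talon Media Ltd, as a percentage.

By spousal attribution (R3), Paula Horvat is treated as also owning Jonas Andersen's interest in Quarry Logistics SA, giving 43% + 43% = 86%.
By spousal attribution (R3), Paula Horvat is treated as also owning Jonas Andersen's interest in Harbor Manufacturing Inc, giving 67% + 21% = 88%.
By spousal attribution (R3), Paula Horvat is treated as owning Jonas Andersen's 18% interest in Talon Media Ltd.
Chain via Quarry Logistics SA → Summit Ventures LLC → Copperline Capital LLC (R1): 86% × 48% × 52% × 53% = 11.376768% of Talon Media Ltd.
Chain via Harbor Manufacturing Inc. → Bluewater Foods Inc. → Brightpath Mining NL (R1): 88% × 79% × 54% × 18% = 6.757344% of Talon Media Ltd.
Direct interest in Talon Media Ltd: 18%.
Aggregating (R2): 11.376768% + 6.757344% + 18% = 36.134112%.

36.134112%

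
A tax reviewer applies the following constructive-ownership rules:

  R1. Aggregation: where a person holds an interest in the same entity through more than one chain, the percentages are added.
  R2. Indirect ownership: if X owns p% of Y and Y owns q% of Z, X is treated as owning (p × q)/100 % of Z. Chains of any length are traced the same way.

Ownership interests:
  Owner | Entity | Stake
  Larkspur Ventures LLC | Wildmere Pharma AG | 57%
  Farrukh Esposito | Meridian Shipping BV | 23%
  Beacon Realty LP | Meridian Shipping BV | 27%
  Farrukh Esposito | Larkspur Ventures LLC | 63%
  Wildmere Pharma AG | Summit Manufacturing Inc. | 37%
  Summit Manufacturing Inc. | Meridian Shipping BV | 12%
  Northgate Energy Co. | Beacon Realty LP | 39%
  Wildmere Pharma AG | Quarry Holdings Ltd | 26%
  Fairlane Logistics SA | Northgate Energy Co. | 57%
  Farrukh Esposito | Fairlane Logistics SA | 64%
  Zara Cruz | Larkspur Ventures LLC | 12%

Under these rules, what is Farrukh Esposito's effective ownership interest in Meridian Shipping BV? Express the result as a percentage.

28.435748%

Chain via Larkspur Ventures LLC → Wildmere Pharma AG → Summit Manufacturing Inc. (R2): 63% × 57% × 37% × 12% = 1.594404% of Meridian Shipping BV.
Chain via Fairlane Logistics SA → Northgate Energy Co. → Beacon Realty LP (R2): 64% × 57% × 39% × 27% = 3.841344% of Meridian Shipping BV.
Direct interest in Meridian Shipping BV: 23%.
Aggregating (R1): 1.594404% + 3.841344% + 23% = 28.435748%.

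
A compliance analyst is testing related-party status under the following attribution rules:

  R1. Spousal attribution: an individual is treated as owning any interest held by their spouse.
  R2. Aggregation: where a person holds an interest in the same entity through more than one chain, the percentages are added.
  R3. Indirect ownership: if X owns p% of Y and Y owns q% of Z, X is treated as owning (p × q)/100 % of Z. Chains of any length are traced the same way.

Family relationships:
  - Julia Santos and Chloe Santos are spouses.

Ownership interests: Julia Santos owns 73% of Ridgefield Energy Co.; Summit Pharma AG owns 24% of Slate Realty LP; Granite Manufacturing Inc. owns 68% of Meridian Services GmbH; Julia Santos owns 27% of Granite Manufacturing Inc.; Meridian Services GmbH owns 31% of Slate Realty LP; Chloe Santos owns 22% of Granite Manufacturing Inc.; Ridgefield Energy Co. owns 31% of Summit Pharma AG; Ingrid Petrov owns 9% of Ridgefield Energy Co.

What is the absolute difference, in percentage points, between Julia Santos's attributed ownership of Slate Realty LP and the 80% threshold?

64.2396

By spousal attribution (R1), Julia Santos is treated as also owning Chloe Santos's interest in Granite Manufacturing Inc, giving 27% + 22% = 49%.
Chain via Granite Manufacturing Inc. → Meridian Services GmbH (R3): 49% × 68% × 31% = 10.3292% of Slate Realty LP.
Chain via Ridgefield Energy Co. → Summit Pharma AG (R3): 73% × 31% × 24% = 5.4312% of Slate Realty LP.
Aggregating (R2): 10.3292% + 5.4312% = 15.7604%.
15.7604% falls short of the 80% threshold by 64.2396 percentage points.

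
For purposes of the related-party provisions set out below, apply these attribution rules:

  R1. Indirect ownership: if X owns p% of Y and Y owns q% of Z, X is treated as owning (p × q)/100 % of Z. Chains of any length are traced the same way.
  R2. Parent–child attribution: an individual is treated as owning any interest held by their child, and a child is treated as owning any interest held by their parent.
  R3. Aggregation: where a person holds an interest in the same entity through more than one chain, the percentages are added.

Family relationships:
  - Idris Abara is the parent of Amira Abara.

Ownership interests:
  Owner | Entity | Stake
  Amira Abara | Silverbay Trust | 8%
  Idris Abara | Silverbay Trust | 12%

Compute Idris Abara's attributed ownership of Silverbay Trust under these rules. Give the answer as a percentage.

By parent–child attribution (R2), Idris Abara is treated as also owning Amira Abara's interest in Silverbay Trust, giving 12% + 8% = 20%.
Direct interest in Silverbay Trust: 20%.

20%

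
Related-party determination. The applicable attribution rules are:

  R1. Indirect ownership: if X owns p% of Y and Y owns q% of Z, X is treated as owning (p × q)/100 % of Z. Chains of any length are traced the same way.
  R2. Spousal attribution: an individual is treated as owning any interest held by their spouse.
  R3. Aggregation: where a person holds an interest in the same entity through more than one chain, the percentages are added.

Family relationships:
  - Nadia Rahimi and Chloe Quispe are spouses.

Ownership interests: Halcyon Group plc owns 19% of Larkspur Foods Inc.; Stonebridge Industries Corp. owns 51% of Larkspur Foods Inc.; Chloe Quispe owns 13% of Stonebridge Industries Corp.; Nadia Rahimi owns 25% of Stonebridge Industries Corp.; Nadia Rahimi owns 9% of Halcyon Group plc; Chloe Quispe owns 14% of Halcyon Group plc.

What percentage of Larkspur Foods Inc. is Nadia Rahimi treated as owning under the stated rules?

By spousal attribution (R2), Nadia Rahimi is treated as also owning Chloe Quispe's interest in Stonebridge Industries Corp, giving 25% + 13% = 38%.
By spousal attribution (R2), Nadia Rahimi is treated as also owning Chloe Quispe's interest in Halcyon Group plc, giving 9% + 14% = 23%.
Chain via Stonebridge Industries Corp. (R1): 38% × 51% = 19.38% of Larkspur Foods Inc.
Chain via Halcyon Group plc (R1): 23% × 19% = 4.37% of Larkspur Foods Inc.
Aggregating (R3): 19.38% + 4.37% = 23.75%.

23.75%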